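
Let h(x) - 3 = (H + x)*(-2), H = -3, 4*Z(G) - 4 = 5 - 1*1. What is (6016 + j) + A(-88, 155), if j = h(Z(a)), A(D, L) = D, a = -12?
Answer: 5933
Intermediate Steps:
Z(G) = 2 (Z(G) = 1 + (5 - 1*1)/4 = 1 + (5 - 1)/4 = 1 + (1/4)*4 = 1 + 1 = 2)
h(x) = 9 - 2*x (h(x) = 3 + (-3 + x)*(-2) = 3 + (6 - 2*x) = 9 - 2*x)
j = 5 (j = 9 - 2*2 = 9 - 4 = 5)
(6016 + j) + A(-88, 155) = (6016 + 5) - 88 = 6021 - 88 = 5933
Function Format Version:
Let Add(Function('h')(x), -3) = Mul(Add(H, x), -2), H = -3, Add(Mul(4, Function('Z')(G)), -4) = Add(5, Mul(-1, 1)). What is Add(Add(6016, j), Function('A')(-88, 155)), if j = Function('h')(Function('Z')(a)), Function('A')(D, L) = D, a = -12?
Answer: 5933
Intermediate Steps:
Function('Z')(G) = 2 (Function('Z')(G) = Add(1, Mul(Rational(1, 4), Add(5, Mul(-1, 1)))) = Add(1, Mul(Rational(1, 4), Add(5, -1))) = Add(1, Mul(Rational(1, 4), 4)) = Add(1, 1) = 2)
Function('h')(x) = Add(9, Mul(-2, x)) (Function('h')(x) = Add(3, Mul(Add(-3, x), -2)) = Add(3, Add(6, Mul(-2, x))) = Add(9, Mul(-2, x)))
j = 5 (j = Add(9, Mul(-2, 2)) = Add(9, -4) = 5)
Add(Add(6016, j), Function('A')(-88, 155)) = Add(Add(6016, 5), -88) = Add(6021, -88) = 5933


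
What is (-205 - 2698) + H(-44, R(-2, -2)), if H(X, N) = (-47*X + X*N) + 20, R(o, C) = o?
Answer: -727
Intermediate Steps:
H(X, N) = 20 - 47*X + N*X (H(X, N) = (-47*X + N*X) + 20 = 20 - 47*X + N*X)
(-205 - 2698) + H(-44, R(-2, -2)) = (-205 - 2698) + (20 - 47*(-44) - 2*(-44)) = -2903 + (20 + 2068 + 88) = -2903 + 2176 = -727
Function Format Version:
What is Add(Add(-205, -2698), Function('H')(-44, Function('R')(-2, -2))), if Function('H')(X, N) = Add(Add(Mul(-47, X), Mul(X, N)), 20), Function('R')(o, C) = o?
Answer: -727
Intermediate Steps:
Function('H')(X, N) = Add(20, Mul(-47, X), Mul(N, X)) (Function('H')(X, N) = Add(Add(Mul(-47, X), Mul(N, X)), 20) = Add(20, Mul(-47, X), Mul(N, X)))
Add(Add(-205, -2698), Function('H')(-44, Function('R')(-2, -2))) = Add(Add(-205, -2698), Add(20, Mul(-47, -44), Mul(-2, -44))) = Add(-2903, Add(20, 2068, 88)) = Add(-2903, 2176) = -727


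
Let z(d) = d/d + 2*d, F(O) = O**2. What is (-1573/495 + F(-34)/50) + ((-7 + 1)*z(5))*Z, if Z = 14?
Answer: -203413/225 ≈ -904.06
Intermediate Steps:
z(d) = 1 + 2*d
(-1573/495 + F(-34)/50) + ((-7 + 1)*z(5))*Z = (-1573/495 + (-34)**2/50) + ((-7 + 1)*(1 + 2*5))*14 = (-1573*1/495 + 1156*(1/50)) - 6*(1 + 10)*14 = (-143/45 + 578/25) - 6*11*14 = 4487/225 - 66*14 = 4487/225 - 924 = -203413/225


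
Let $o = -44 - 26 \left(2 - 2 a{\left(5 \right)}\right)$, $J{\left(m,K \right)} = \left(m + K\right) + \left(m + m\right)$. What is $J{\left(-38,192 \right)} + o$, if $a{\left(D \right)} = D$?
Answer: $242$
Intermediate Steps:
$J{\left(m,K \right)} = K + 3 m$ ($J{\left(m,K \right)} = \left(K + m\right) + 2 m = K + 3 m$)
$o = 164$ ($o = -44 - 26 \left(2 - 10\right) = -44 - -208 = -44 + 208 = 164$)
$J{\left(-38,192 \right)} + o = \left(192 + 3 \left(-38\right)\right) + 164 = \left(192 - 114\right) + 164 = 78 + 164 = 242$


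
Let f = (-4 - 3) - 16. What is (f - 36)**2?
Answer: 3481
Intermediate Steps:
f = -23 (f = -7 - 16 = -23)
(f - 36)**2 = (-23 - 36)**2 = (-59)**2 = 3481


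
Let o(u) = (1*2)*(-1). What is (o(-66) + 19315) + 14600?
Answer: 33913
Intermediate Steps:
o(u) = -2 (o(u) = 2*(-1) = -2)
(o(-66) + 19315) + 14600 = (-2 + 19315) + 14600 = 19313 + 14600 = 33913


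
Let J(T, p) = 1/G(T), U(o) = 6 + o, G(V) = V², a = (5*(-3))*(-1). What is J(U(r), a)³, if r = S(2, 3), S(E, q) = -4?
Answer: 1/64 ≈ 0.015625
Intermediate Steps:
r = -4
a = 15 (a = -15*(-1) = 15)
J(T, p) = T⁻² (J(T, p) = 1/(T²) = T⁻²)
J(U(r), a)³ = ((6 - 4)⁻²)³ = (2⁻²)³ = (¼)³ = 1/64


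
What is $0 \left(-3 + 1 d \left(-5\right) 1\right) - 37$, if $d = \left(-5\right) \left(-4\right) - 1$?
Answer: $-37$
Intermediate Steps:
$d = 19$ ($d = 20 - 1 = 19$)
$0 \left(-3 + 1 d \left(-5\right) 1\right) - 37 = 0 \left(-3 + 1 \cdot 19 \left(-5\right) 1\right) - 37 = 0 \left(-3 + 19 \left(-5\right) 1\right) - 37 = 0 \left(-3 - 95\right) - 37 = 0 \left(-98\right) - 37 = 0 - 37 = -37$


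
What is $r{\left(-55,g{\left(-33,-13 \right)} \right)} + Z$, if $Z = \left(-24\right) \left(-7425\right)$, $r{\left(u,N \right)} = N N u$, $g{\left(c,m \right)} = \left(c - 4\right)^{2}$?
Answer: $-102900655$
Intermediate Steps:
$g{\left(c,m \right)} = \left(-4 + c\right)^{2}$
$r{\left(u,N \right)} = u N^{2}$ ($r{\left(u,N \right)} = N^{2} u = u N^{2}$)
$Z = 178200$
$r{\left(-55,g{\left(-33,-13 \right)} \right)} + Z = - 55 \left(\left(-4 - 33\right)^{2}\right)^{2} + 178200 = - 55 \left(\left(-37\right)^{2}\right)^{2} + 178200 = - 55 \cdot 1369^{2} + 178200 = \left(-55\right) 1874161 + 178200 = -103078855 + 178200 = -102900655$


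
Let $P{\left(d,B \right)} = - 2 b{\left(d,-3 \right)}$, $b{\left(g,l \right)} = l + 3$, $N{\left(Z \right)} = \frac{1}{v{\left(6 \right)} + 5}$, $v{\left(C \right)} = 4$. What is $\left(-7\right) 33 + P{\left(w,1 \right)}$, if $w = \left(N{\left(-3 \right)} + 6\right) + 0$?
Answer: $-231$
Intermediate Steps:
$N{\left(Z \right)} = \frac{1}{9}$ ($N{\left(Z \right)} = \frac{1}{4 + 5} = \frac{1}{9}$)
$b{\left(g,l \right)} = 3 + l$
$w = \frac{55}{9}$ ($w = \left(\frac{1}{9} + 6\right) + 0 = \frac{55}{9} + 0 = \frac{55}{9} \approx 6.1111$)
$P{\left(d,B \right)} = 0$ ($P{\left(d,B \right)} = - 2 \left(3 - 3\right) = \left(-2\right) 0 = 0$)
$\left(-7\right) 33 + P{\left(w,1 \right)} = \left(-7\right) 33 + 0 = -231 + 0 = -231$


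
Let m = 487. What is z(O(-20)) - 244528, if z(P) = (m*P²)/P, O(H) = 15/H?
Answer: -979573/4 ≈ -2.4489e+5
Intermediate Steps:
z(P) = 487*P (z(P) = (487*P²)/P = 487*P)
z(O(-20)) - 244528 = 487*(15/(-20)) - 244528 = 487*(15*(-1/20)) - 244528 = 487*(-¾) - 244528 = -1461/4 - 244528 = -979573/4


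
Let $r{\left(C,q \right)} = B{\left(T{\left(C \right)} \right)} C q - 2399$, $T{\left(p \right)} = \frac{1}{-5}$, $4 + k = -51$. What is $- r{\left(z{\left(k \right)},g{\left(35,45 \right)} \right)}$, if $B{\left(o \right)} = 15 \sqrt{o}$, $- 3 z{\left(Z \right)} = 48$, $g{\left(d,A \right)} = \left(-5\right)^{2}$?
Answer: $2399 + 1200 i \sqrt{5} \approx 2399.0 + 2683.3 i$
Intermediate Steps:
$g{\left(d,A \right)} = 25$
$k = -55$ ($k = -4 - 51 = -55$)
$T{\left(p \right)} = - \frac{1}{5}$
$z{\left(Z \right)} = -16$ ($z{\left(Z \right)} = \left(- \frac{1}{3}\right) 48 = -16$)
$r{\left(C,q \right)} = -2399 + 3 i C q \sqrt{5}$ ($r{\left(C,q \right)} = 15 \sqrt{- \frac{1}{5}} C q - 2399 = 15 \frac{i \sqrt{5}}{5} C q - 2399 = 3 i \sqrt{5} C q - 2399 = 3 i C \sqrt{5} q - 2399 = 3 i C q \sqrt{5} - 2399 = -2399 + 3 i C q \sqrt{5}$)
$- r{\left(z{\left(k \right)},g{\left(35,45 \right)} \right)} = - (-2399 + 3 i \left(-16\right) 25 \sqrt{5}) = - (-2399 - 1200 i \sqrt{5}) = 2399 + 1200 i \sqrt{5}$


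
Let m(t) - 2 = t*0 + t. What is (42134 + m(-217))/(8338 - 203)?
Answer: 41919/8135 ≈ 5.1529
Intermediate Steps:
m(t) = 2 + t (m(t) = 2 + (t*0 + t) = 2 + (0 + t) = 2 + t)
(42134 + m(-217))/(8338 - 203) = (42134 + (2 - 217))/(8338 - 203) = (42134 - 215)/8135 = 41919*(1/8135) = 41919/8135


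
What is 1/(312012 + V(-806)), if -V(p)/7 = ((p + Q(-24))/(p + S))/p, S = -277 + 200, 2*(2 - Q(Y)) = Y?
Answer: 355849/111029160960 ≈ 3.2050e-6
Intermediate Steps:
Q(Y) = 2 - Y/2
S = -77
V(p) = -7*(14 + p)/(p*(-77 + p)) (V(p) = -7*(p + (2 - ½*(-24)))/(p - 77)/p = -7*(p + (2 + 12))/(-77 + p)/p = -7*(p + 14)/(-77 + p)/p = -7*(14 + p)/(-77 + p)/p = -7*(14 + p)/(p*(-77 + p)))
1/(312012 + V(-806)) = 1/(312012 + 7*(-14 - 1*(-806))/(-806*(-77 - 806))) = 1/(312012 + 7*(-1/806)*(-14 + 806)/(-883)) = 1/(312012 + 7*(-1/806)*(-1/883)*792) = 1/(312012 + 2772/355849) = 1/(111029160960/355849) = 355849/111029160960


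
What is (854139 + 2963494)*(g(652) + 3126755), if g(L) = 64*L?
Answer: 12096105260739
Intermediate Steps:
(854139 + 2963494)*(g(652) + 3126755) = (854139 + 2963494)*(64*652 + 3126755) = 3817633*(41728 + 3126755) = 3817633*3168483 = 12096105260739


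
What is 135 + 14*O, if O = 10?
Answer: 275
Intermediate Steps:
135 + 14*O = 135 + 14*10 = 135 + 140 = 275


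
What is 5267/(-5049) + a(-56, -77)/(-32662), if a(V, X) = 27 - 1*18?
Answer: -172076195/164910438 ≈ -1.0435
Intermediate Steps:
a(V, X) = 9 (a(V, X) = 27 - 18 = 9)
5267/(-5049) + a(-56, -77)/(-32662) = 5267/(-5049) + 9/(-32662) = 5267*(-1/5049) + 9*(-1/32662) = -5267/5049 - 9/32662 = -172076195/164910438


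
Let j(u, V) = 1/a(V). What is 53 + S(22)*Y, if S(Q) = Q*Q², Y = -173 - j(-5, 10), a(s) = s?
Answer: -9215579/5 ≈ -1.8431e+6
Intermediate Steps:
j(u, V) = 1/V
Y = -1731/10 (Y = -173 - 1/10 = -173 - 1*⅒ = -173 - ⅒ = -1731/10 ≈ -173.10)
S(Q) = Q³
53 + S(22)*Y = 53 + 22³*(-1731/10) = 53 + 10648*(-1731/10) = 53 - 9215844/5 = -9215579/5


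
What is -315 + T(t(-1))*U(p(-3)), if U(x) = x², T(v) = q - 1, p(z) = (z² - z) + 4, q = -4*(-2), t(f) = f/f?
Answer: 1477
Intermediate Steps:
t(f) = 1
q = 8
p(z) = 4 + z² - z
T(v) = 7 (T(v) = 8 - 1 = 7)
-315 + T(t(-1))*U(p(-3)) = -315 + 7*(4 + (-3)² - 1*(-3))² = -315 + 7*(4 + 9 + 3)² = -315 + 7*16² = -315 + 7*256 = -315 + 1792 = 1477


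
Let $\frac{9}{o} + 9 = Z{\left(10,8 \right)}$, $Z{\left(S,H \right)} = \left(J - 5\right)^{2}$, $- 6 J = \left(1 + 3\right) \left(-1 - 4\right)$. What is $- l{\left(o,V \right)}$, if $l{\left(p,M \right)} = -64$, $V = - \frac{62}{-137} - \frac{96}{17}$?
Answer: $64$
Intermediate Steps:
$J = \frac{10}{3}$ ($J = - \frac{\left(1 + 3\right) \left(-1 - 4\right)}{6} = - \frac{4 \left(-5\right)}{6} = \left(- \frac{1}{6}\right) \left(-20\right) = \frac{10}{3} \approx 3.3333$)
$V = - \frac{12098}{2329}$ ($V = \left(-62\right) \left(- \frac{1}{137}\right) - \frac{96}{17} = \frac{62}{137} - \frac{96}{17} = - \frac{12098}{2329} \approx -5.1945$)
$Z{\left(S,H \right)} = \frac{25}{9}$ ($Z{\left(S,H \right)} = \left(\frac{10}{3} - 5\right)^{2} = \left(- \frac{5}{3}\right)^{2} = \frac{25}{9}$)
$o = - \frac{81}{56}$ ($o = \frac{9}{-9 + \frac{25}{9}} = \frac{9}{- \frac{56}{9}} = 9 \left(- \frac{9}{56}\right) = - \frac{81}{56} \approx -1.4464$)
$- l{\left(o,V \right)} = \left(-1\right) \left(-64\right) = 64$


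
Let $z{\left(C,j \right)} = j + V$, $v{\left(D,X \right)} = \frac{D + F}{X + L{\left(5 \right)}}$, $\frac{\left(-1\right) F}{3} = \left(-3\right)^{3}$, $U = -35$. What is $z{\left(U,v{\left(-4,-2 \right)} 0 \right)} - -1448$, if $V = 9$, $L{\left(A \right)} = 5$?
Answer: $1457$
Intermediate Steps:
$F = 81$ ($F = - 3 \left(-3\right)^{3} = \left(-3\right) \left(-27\right) = 81$)
$v{\left(D,X \right)} = \frac{81 + D}{5 + X}$ ($v{\left(D,X \right)} = \frac{D + 81}{X + 5} = \frac{81 + D}{5 + X}$)
$z{\left(C,j \right)} = 9 + j$ ($z{\left(C,j \right)} = j + 9 = 9 + j$)
$z{\left(U,v{\left(-4,-2 \right)} 0 \right)} - -1448 = \left(9 + \frac{81 - 4}{5 - 2} \cdot 0\right) - -1448 = \left(9 + \frac{1}{3} \cdot 77 \cdot 0\right) + 1448 = \left(9 + \frac{77}{3} \cdot 0\right) + 1448 = \left(9 + 0\right) + 1448 = 9 + 1448 = 1457$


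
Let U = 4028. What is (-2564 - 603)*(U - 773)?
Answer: -10308585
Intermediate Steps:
(-2564 - 603)*(U - 773) = (-2564 - 603)*(4028 - 773) = -3167*3255 = -10308585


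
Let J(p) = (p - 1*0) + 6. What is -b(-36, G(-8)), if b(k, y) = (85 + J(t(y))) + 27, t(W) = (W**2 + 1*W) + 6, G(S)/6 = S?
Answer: -2380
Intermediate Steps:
G(S) = 6*S
t(W) = 6 + W + W**2 (t(W) = (W**2 + W) + 6 = (W + W**2) + 6 = 6 + W + W**2)
J(p) = 6 + p (J(p) = (p + 0) + 6 = p + 6 = 6 + p)
b(k, y) = 124 + y + y**2 (b(k, y) = (85 + (6 + (6 + y + y**2))) + 27 = (85 + (12 + y + y**2)) + 27 = (97 + y + y**2) + 27 = 124 + y + y**2)
-b(-36, G(-8)) = -(124 + 6*(-8) + (6*(-8))**2) = -(124 - 48 + (-48)**2) = -(124 - 48 + 2304) = -1*2380 = -2380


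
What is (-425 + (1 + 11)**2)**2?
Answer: 78961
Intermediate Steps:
(-425 + (1 + 11)**2)**2 = (-425 + 12**2)**2 = (-425 + 144)**2 = (-281)**2 = 78961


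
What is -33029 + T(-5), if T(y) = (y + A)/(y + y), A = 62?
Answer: -330347/10 ≈ -33035.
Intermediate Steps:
T(y) = (62 + y)/(2*y) (T(y) = (y + 62)/(y + y) = (62 + y)/((2*y)) = (62 + y)*(1/(2*y)) = (62 + y)/(2*y))
-33029 + T(-5) = -33029 + (½)*(62 - 5)/(-5) = -33029 + (½)*(-⅕)*57 = -33029 - 57/10 = -330347/10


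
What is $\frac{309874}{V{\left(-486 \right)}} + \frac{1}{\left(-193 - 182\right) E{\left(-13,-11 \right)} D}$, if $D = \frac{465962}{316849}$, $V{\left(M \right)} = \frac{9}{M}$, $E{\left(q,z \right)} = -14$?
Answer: $- \frac{40934425741081151}{2446300500} \approx -1.6733 \cdot 10^{7}$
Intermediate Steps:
$D = \frac{465962}{316849}$ ($D = 465962 \cdot \frac{1}{316849} = \frac{465962}{316849} \approx 1.4706$)
$\frac{309874}{V{\left(-486 \right)}} + \frac{1}{\left(-193 - 182\right) E{\left(-13,-11 \right)} D} = \frac{309874}{9 \frac{1}{-486}} + \frac{1}{\left(-193 - 182\right) \left(-14\right) \frac{465962}{316849}} = \frac{309874}{9 \left(- \frac{1}{486}\right)} + \frac{1}{\left(-375\right) \left(-14\right)} \frac{316849}{465962} = \frac{309874}{- \frac{1}{54}} + \frac{1}{5250} \cdot \frac{316849}{465962} = 309874 \left(-54\right) + \frac{1}{5250} \cdot \frac{316849}{465962} = -16733196 + \frac{316849}{2446300500} = - \frac{40934425741081151}{2446300500}$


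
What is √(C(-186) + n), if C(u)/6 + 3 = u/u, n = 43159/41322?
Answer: I*√18706676010/41322 ≈ 3.3099*I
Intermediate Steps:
n = 43159/41322 (n = 43159*(1/41322) = 43159/41322 ≈ 1.0445)
C(u) = -12 (C(u) = -18 + 6*(u/u) = -18 + 6*1 = -18 + 6 = -12)
√(C(-186) + n) = √(-12 + 43159/41322) = √(-452705/41322) = I*√18706676010/41322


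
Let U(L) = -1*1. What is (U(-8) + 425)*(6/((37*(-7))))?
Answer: -2544/259 ≈ -9.8224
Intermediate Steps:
U(L) = -1
(U(-8) + 425)*(6/((37*(-7)))) = (-1 + 425)*(6/((37*(-7)))) = 424*(6/(-259)) = 424*(6*(-1/259)) = 424*(-6/259) = -2544/259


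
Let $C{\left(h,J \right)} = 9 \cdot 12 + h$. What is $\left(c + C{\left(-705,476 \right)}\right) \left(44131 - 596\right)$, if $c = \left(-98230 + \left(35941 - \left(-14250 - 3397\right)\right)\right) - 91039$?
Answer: $-5932862730$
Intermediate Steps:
$C{\left(h,J \right)} = 108 + h$
$c = -135681$ ($c = \left(-98230 + \left(35941 - \left(-14250 - 3397\right)\right)\right) - 91039 = \left(-98230 + \left(35941 - -17647\right)\right) - 91039 = \left(-98230 + \left(35941 + 17647\right)\right) - 91039 = \left(-98230 + 53588\right) - 91039 = -44642 - 91039 = -135681$)
$\left(c + C{\left(-705,476 \right)}\right) \left(44131 - 596\right) = \left(-135681 + \left(108 - 705\right)\right) \left(44131 - 596\right) = \left(-135681 - 597\right) 43535 = \left(-136278\right) 43535 = -5932862730$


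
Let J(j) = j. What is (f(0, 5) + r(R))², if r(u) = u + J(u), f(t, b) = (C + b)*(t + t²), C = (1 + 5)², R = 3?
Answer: 36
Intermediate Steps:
C = 36 (C = 6² = 36)
f(t, b) = (36 + b)*(t + t²)
r(u) = 2*u (r(u) = u + u = 2*u)
(f(0, 5) + r(R))² = (0*(36 + 5 + 36*0 + 5*0) + 2*3)² = (0*(36 + 5 + 0 + 0) + 6)² = (0*41 + 6)² = (0 + 6)² = 6² = 36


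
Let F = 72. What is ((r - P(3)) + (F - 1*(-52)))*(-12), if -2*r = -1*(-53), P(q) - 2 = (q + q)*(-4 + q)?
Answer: -1218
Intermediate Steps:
P(q) = 2 + 2*q*(-4 + q) (P(q) = 2 + (q + q)*(-4 + q) = 2 + (2*q)*(-4 + q) = 2 + 2*q*(-4 + q))
r = -53/2 (r = -(-1)*(-53)/2 = -½*53 = -53/2 ≈ -26.500)
((r - P(3)) + (F - 1*(-52)))*(-12) = ((-53/2 - (2 - 8*3 + 2*3²)) + (72 - 1*(-52)))*(-12) = ((-53/2 - (2 - 24 + 2*9)) + (72 + 52))*(-12) = ((-53/2 - (2 - 24 + 18)) + 124)*(-12) = ((-53/2 - 1*(-4)) + 124)*(-12) = ((-53/2 + 4) + 124)*(-12) = (-45/2 + 124)*(-12) = (203/2)*(-12) = -1218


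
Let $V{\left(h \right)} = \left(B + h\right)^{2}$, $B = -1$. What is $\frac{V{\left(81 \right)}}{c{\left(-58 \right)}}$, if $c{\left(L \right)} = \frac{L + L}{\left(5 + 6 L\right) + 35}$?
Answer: $\frac{492800}{29} \approx 16993.0$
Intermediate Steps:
$c{\left(L \right)} = \frac{2 L}{40 + 6 L}$
$V{\left(h \right)} = \left(-1 + h\right)^{2}$
$\frac{V{\left(81 \right)}}{c{\left(-58 \right)}} = \frac{\left(-1 + 81\right)^{2}}{\left(-58\right) \frac{1}{20 + 3 \left(-58\right)}} = \frac{80^{2}}{\left(-58\right) \frac{1}{20 - 174}} = \frac{6400}{\left(-58\right) \frac{1}{-154}} = \frac{6400}{\left(-58\right) \left(- \frac{1}{154}\right)} = \frac{6400}{\frac{29}{77}} = 6400 \cdot \frac{77}{29} = \frac{492800}{29}$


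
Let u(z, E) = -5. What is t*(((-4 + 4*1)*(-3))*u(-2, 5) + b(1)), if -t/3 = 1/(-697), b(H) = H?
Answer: 3/697 ≈ 0.0043042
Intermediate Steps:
t = 3/697 (t = -3/(-697) = -3*(-1/697) = 3/697 ≈ 0.0043042)
t*(((-4 + 4*1)*(-3))*u(-2, 5) + b(1)) = 3*(((-4 + 4*1)*(-3))*(-5) + 1)/697 = 3*(((-4 + 4)*(-3))*(-5) + 1)/697 = 3*((0*(-3))*(-5) + 1)/697 = 3*(0*(-5) + 1)/697 = 3*(0 + 1)/697 = (3/697)*1 = 3/697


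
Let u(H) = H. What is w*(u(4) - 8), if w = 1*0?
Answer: 0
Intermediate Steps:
w = 0
w*(u(4) - 8) = 0*(4 - 8) = 0*(-4) = 0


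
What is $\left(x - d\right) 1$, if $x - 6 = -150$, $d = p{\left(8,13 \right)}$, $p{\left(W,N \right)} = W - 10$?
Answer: $-142$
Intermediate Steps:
$p{\left(W,N \right)} = -10 + W$
$d = -2$ ($d = -10 + 8 = -2$)
$x = -144$ ($x = 6 - 150 = -144$)
$\left(x - d\right) 1 = \left(-144 - -2\right) 1 = \left(-144 + 2\right) 1 = \left(-142\right) 1 = -142$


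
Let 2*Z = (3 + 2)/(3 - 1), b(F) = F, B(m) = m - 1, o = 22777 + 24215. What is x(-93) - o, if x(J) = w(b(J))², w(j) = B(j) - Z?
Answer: -606711/16 ≈ -37919.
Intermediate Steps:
o = 46992
B(m) = -1 + m
Z = 5/4 (Z = ((3 + 2)/(3 - 1))/2 = (5/2)/2 = (5*(½))/2 = (½)*(5/2) = 5/4 ≈ 1.2500)
w(j) = -9/4 + j (w(j) = (-1 + j) - 1*5/4 = (-1 + j) - 5/4 = -9/4 + j)
x(J) = (-9/4 + J)²
x(-93) - o = (-9 + 4*(-93))²/16 - 1*46992 = (-9 - 372)²/16 - 46992 = (1/16)*(-381)² - 46992 = (1/16)*145161 - 46992 = 145161/16 - 46992 = -606711/16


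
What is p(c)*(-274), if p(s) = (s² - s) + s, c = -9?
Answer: -22194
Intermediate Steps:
p(s) = s²
p(c)*(-274) = (-9)²*(-274) = 81*(-274) = -22194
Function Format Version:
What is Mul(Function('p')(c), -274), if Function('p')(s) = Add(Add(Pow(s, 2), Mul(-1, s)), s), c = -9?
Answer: -22194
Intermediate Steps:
Function('p')(s) = Pow(s, 2)
Mul(Function('p')(c), -274) = Mul(Pow(-9, 2), -274) = Mul(81, -274) = -22194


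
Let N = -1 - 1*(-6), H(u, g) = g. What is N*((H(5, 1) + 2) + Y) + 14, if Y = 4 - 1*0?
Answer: 49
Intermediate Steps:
N = 5 (N = -1 + 6 = 5)
Y = 4 (Y = 4 + 0 = 4)
N*((H(5, 1) + 2) + Y) + 14 = 5*((1 + 2) + 4) + 14 = 5*(3 + 4) + 14 = 5*7 + 14 = 35 + 14 = 49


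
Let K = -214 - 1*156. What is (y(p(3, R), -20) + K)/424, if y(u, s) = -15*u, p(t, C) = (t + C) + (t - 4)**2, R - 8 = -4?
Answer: -245/212 ≈ -1.1557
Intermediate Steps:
R = 4 (R = 8 - 4 = 4)
K = -370 (K = -214 - 156 = -370)
p(t, C) = C + t + (-4 + t)**2 (p(t, C) = (C + t) + (-4 + t)**2 = C + t + (-4 + t)**2)
(y(p(3, R), -20) + K)/424 = (-15*(4 + 3 + (-4 + 3)**2) - 370)/424 = (-15*(4 + 3 + (-1)**2) - 370)*(1/424) = (-15*(4 + 3 + 1) - 370)*(1/424) = (-15*8 - 370)*(1/424) = (-120 - 370)*(1/424) = -490*1/424 = -245/212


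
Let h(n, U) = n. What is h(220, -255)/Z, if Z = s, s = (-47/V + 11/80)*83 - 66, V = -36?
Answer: 158400/38717 ≈ 4.0912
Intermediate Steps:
s = 38717/720 (s = (-47/(-36) + 11/80)*83 - 66 = (-47*(-1/36) + 11*(1/80))*83 - 66 = (47/36 + 11/80)*83 - 66 = (1039/720)*83 - 66 = 86237/720 - 66 = 38717/720 ≈ 53.774)
Z = 38717/720 ≈ 53.774
h(220, -255)/Z = 220/(38717/720) = 220*(720/38717) = 158400/38717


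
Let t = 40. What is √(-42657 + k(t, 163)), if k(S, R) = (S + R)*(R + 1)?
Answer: I*√9365 ≈ 96.773*I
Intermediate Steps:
k(S, R) = (1 + R)*(R + S) (k(S, R) = (R + S)*(1 + R) = (1 + R)*(R + S))
√(-42657 + k(t, 163)) = √(-42657 + (163 + 40 + 163² + 163*40)) = √(-42657 + (163 + 40 + 26569 + 6520)) = √(-42657 + 33292) = √(-9365) = I*√9365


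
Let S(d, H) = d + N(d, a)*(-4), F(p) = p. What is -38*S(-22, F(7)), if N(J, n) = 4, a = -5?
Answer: 1444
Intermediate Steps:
S(d, H) = -16 + d (S(d, H) = d + 4*(-4) = d - 16 = -16 + d)
-38*S(-22, F(7)) = -38*(-16 - 22) = -38*(-38) = 1444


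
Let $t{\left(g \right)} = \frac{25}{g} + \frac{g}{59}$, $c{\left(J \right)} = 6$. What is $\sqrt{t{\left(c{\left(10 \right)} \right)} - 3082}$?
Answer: $\frac{i \sqrt{385689018}}{354} \approx 55.477 i$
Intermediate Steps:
$t{\left(g \right)} = \frac{25}{g} + \frac{g}{59}$ ($t{\left(g \right)} = \frac{25}{g} + g \frac{1}{59} = \frac{25}{g} + \frac{g}{59}$)
$\sqrt{t{\left(c{\left(10 \right)} \right)} - 3082} = \sqrt{\left(\frac{25}{6} + \frac{1}{59} \cdot 6\right) - 3082} = \sqrt{\left(25 \cdot \frac{1}{6} + \frac{6}{59}\right) - 3082} = \sqrt{\left(\frac{25}{6} + \frac{6}{59}\right) - 3082} = \sqrt{\frac{1511}{354} - 3082} = \sqrt{- \frac{1089517}{354}} = \frac{i \sqrt{385689018}}{354}$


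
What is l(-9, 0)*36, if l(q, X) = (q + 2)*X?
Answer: 0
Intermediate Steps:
l(q, X) = X*(2 + q) (l(q, X) = (2 + q)*X = X*(2 + q))
l(-9, 0)*36 = (0*(2 - 9))*36 = (0*(-7))*36 = 0*36 = 0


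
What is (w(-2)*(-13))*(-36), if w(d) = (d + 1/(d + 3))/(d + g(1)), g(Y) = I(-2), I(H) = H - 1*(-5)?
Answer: -468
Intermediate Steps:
I(H) = 5 + H (I(H) = H + 5 = 5 + H)
g(Y) = 3 (g(Y) = 5 - 2 = 3)
w(d) = (d + 1/(3 + d))/(3 + d) (w(d) = (d + 1/(d + 3))/(d + 3) = (d + 1/(3 + d))/(3 + d))
(w(-2)*(-13))*(-36) = (((1 + (-2)**2 + 3*(-2))/(9 + (-2)**2 + 6*(-2)))*(-13))*(-36) = (((1 + 4 - 6)/(9 + 4 - 12))*(-13))*(-36) = ((-1/1)*(-13))*(-36) = ((1*(-1))*(-13))*(-36) = -1*(-13)*(-36) = 13*(-36) = -468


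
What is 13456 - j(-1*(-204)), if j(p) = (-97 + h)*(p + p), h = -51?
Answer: 73840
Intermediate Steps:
j(p) = -296*p (j(p) = (-97 - 51)*(p + p) = -296*p)
13456 - j(-1*(-204)) = 13456 - (-296)*(-1*(-204)) = 13456 - (-296)*204 = 13456 - 1*(-60384) = 13456 + 60384 = 73840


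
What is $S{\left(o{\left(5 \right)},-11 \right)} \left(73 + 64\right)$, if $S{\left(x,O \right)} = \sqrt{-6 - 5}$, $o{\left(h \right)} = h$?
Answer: $137 i \sqrt{11} \approx 454.38 i$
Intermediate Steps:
$S{\left(x,O \right)} = i \sqrt{11}$ ($S{\left(x,O \right)} = \sqrt{-11} = i \sqrt{11}$)
$S{\left(o{\left(5 \right)},-11 \right)} \left(73 + 64\right) = i \sqrt{11} \left(73 + 64\right) = i \sqrt{11} \cdot 137 = 137 i \sqrt{11}$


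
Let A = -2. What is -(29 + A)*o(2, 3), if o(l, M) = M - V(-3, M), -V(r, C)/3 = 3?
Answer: -324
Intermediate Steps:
V(r, C) = -9 (V(r, C) = -3*3 = -9)
o(l, M) = 9 + M (o(l, M) = M - 1*(-9) = M + 9 = 9 + M)
-(29 + A)*o(2, 3) = -(29 - 2)*(9 + 3) = -27*12 = -1*324 = -324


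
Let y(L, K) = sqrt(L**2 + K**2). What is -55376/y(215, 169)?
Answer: -27688*sqrt(74786)/37393 ≈ -202.49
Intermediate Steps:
y(L, K) = sqrt(K**2 + L**2)
-55376/y(215, 169) = -55376/sqrt(169**2 + 215**2) = -55376/sqrt(28561 + 46225) = -55376*sqrt(74786)/74786 = -27688*sqrt(74786)/37393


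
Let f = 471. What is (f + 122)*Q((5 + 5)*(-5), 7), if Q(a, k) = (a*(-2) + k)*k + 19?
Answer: 455424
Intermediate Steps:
Q(a, k) = 19 + k*(k - 2*a) (Q(a, k) = (-2*a + k)*k + 19 = (k - 2*a)*k + 19 = k*(k - 2*a) + 19 = 19 + k*(k - 2*a))
(f + 122)*Q((5 + 5)*(-5), 7) = (471 + 122)*(19 + 7² - 2*(5 + 5)*(-5)*7) = 593*(19 + 49 - 2*10*(-5)*7) = 593*(19 + 49 - 2*(-50)*7) = 593*(19 + 49 + 700) = 593*768 = 455424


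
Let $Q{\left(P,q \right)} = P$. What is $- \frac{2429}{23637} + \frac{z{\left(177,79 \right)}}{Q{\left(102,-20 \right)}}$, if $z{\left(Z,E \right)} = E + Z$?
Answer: $\frac{967219}{401829} \approx 2.407$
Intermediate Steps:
$- \frac{2429}{23637} + \frac{z{\left(177,79 \right)}}{Q{\left(102,-20 \right)}} = - \frac{2429}{23637} + \frac{79 + 177}{102} = \left(-2429\right) \frac{1}{23637} + 256 \cdot \frac{1}{102} = - \frac{2429}{23637} + \frac{128}{51} = \frac{967219}{401829}$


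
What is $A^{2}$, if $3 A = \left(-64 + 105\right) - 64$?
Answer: $\frac{529}{9} \approx 58.778$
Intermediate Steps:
$A = - \frac{23}{3}$ ($A = \frac{\left(-64 + 105\right) - 64}{3} = \frac{41 - 64}{3} = \frac{1}{3} \left(-23\right) = - \frac{23}{3} \approx -7.6667$)
$A^{2} = \left(- \frac{23}{3}\right)^{2} = \frac{529}{9}$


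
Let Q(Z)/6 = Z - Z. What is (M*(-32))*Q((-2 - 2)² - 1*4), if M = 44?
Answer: 0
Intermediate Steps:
Q(Z) = 0 (Q(Z) = 6*(Z - Z) = 6*0 = 0)
(M*(-32))*Q((-2 - 2)² - 1*4) = (44*(-32))*0 = -1408*0 = 0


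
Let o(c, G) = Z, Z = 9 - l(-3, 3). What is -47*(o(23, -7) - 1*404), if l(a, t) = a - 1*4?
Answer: 18236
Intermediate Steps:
l(a, t) = -4 + a (l(a, t) = a - 4 = -4 + a)
Z = 16 (Z = 9 - (-4 - 3) = 9 - 1*(-7) = 9 + 7 = 16)
o(c, G) = 16
-47*(o(23, -7) - 1*404) = -47*(16 - 1*404) = -47*(16 - 404) = -47*(-388) = 18236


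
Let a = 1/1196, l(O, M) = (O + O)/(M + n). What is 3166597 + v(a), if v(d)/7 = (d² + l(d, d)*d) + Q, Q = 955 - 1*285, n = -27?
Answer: 20925765836483195/6598509008 ≈ 3.1713e+6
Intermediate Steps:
l(O, M) = 2*O/(-27 + M) (l(O, M) = (O + O)/(M - 27) = (2*O)/(-27 + M) = 2*O/(-27 + M))
a = 1/1196 ≈ 0.00083612
Q = 670 (Q = 955 - 285 = 670)
v(d) = 4690 + 7*d² + 14*d²/(-27 + d) (v(d) = 7*((d² + (2*d/(-27 + d))*d) + 670) = 7*((d² + 2*d²/(-27 + d)) + 670) = 7*(670 + d² + 2*d²/(-27 + d)) = 4690 + 7*d² + 14*d²/(-27 + d))
3166597 + v(a) = 3166597 + 7*(2*(1/1196)² + (-27 + 1/1196)*(670 + (1/1196)²))/(-27 + 1/1196) = 3166597 + 7*(2*(1/1430416) - 32291*(670 + 1/1430416)/1196)/(-32291/1196) = 3166597 + 7*(-1196/32291)*(1/715208 - 32291/1196*958378721/1430416) = 3166597 + 7*(-1196/32291)*(1/715208 - 30947007279811/1710777536) = 3166597 + 7*(-1196/32291)*(-30947007277419/1710777536) = 3166597 + 30947007277419/6598509008 = 20925765836483195/6598509008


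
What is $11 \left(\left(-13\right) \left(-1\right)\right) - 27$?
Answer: $116$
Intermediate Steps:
$11 \left(\left(-13\right) \left(-1\right)\right) - 27 = 11 \cdot 13 - 27 = 143 - 27 = 116$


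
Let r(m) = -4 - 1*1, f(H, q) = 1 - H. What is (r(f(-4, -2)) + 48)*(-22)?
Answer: -946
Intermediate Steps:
r(m) = -5 (r(m) = -4 - 1 = -5)
(r(f(-4, -2)) + 48)*(-22) = (-5 + 48)*(-22) = 43*(-22) = -946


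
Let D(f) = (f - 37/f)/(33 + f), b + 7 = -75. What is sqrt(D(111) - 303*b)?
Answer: sqrt(8050353)/18 ≈ 157.63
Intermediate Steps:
b = -82 (b = -7 - 75 = -82)
D(f) = (f - 37/f)/(33 + f)
sqrt(D(111) - 303*b) = sqrt((-37 + 111**2)/(111*(33 + 111)) - 303*(-82)) = sqrt((1/111)*(-37 + 12321)/144 + 24846) = sqrt((1/111)*(1/144)*12284 + 24846) = sqrt(83/108 + 24846) = sqrt(2683451/108) = sqrt(8050353)/18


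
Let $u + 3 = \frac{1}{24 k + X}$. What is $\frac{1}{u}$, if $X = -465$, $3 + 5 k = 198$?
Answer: $- \frac{471}{1412} \approx -0.33357$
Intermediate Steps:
$k = 39$ ($k = - \frac{3}{5} + \frac{1}{5} \cdot 198 = - \frac{3}{5} + \frac{198}{5} = 39$)
$u = - \frac{1412}{471}$ ($u = -3 + \frac{1}{24 \cdot 39 - 465} = -3 + \frac{1}{936 - 465} = -3 + \frac{1}{471} = - \frac{1412}{471} \approx -2.9979$)
$\frac{1}{u} = \frac{1}{- \frac{1412}{471}} = - \frac{471}{1412}$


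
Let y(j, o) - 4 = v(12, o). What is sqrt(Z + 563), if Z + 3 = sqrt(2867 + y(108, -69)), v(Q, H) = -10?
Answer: sqrt(560 + sqrt(2861)) ≈ 24.769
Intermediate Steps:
y(j, o) = -6 (y(j, o) = 4 - 10 = -6)
Z = -3 + sqrt(2861) (Z = -3 + sqrt(2867 - 6) = -3 + sqrt(2861) ≈ 50.488)
sqrt(Z + 563) = sqrt((-3 + sqrt(2861)) + 563) = sqrt(560 + sqrt(2861))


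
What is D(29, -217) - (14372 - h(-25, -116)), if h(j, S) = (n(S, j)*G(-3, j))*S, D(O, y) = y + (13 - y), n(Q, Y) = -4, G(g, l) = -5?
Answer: -16679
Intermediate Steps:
D(O, y) = 13
h(j, S) = 20*S (h(j, S) = (-4*(-5))*S = 20*S)
D(29, -217) - (14372 - h(-25, -116)) = 13 - (14372 - 20*(-116)) = 13 - (14372 - 1*(-2320)) = 13 - (14372 + 2320) = 13 - 1*16692 = 13 - 16692 = -16679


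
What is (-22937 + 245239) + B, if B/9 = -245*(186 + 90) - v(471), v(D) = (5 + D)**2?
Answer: -2425462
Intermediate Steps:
B = -2647764 (B = 9*(-245*(186 + 90) - (5 + 471)**2) = 9*(-245*276 - 1*476**2) = 9*(-67620 - 1*226576) = 9*(-67620 - 226576) = 9*(-294196) = -2647764)
(-22937 + 245239) + B = (-22937 + 245239) - 2647764 = 222302 - 2647764 = -2425462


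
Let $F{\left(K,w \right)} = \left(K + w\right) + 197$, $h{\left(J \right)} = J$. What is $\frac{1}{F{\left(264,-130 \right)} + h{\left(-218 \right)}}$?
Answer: $\frac{1}{113} \approx 0.0088496$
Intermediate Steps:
$F{\left(K,w \right)} = 197 + K + w$
$\frac{1}{F{\left(264,-130 \right)} + h{\left(-218 \right)}} = \frac{1}{\left(197 + 264 - 130\right) - 218} = \frac{1}{331 - 218} = \frac{1}{113}$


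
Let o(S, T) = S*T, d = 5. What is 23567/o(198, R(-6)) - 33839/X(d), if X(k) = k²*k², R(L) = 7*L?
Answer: -296134499/5197500 ≈ -56.976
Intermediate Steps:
X(k) = k⁴
23567/o(198, R(-6)) - 33839/X(d) = 23567/((198*(7*(-6)))) - 33839/(5⁴) = 23567/((198*(-42))) - 33839/625 = 23567/(-8316) - 33839*1/625 = 23567*(-1/8316) - 33839/625 = -23567/8316 - 33839/625 = -296134499/5197500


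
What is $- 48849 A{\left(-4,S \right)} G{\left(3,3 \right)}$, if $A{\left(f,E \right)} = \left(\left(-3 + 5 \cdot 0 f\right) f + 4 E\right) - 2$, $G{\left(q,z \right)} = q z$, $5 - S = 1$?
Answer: $-11430666$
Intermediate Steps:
$S = 4$ ($S = 5 - 1 = 4$)
$A{\left(f,E \right)} = -2 - 3 f + 4 E$ ($A{\left(f,E \right)} = \left(\left(-3 + 5 \cdot 0\right) f + 4 E\right) - 2 = \left(\left(-3 + 0\right) f + 4 E\right) - 2 = \left(- 3 f + 4 E\right) - 2 = -2 - 3 f + 4 E$)
$- 48849 A{\left(-4,S \right)} G{\left(3,3 \right)} = - 48849 \left(-2 - -12 + 4 \cdot 4\right) 3 \cdot 3 = - 48849 \left(-2 + 12 + 16\right) 9 = - 48849 \cdot 26 \cdot 9 = \left(-48849\right) 234 = -11430666$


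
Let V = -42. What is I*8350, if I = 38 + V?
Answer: -33400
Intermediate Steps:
I = -4 (I = 38 - 42 = -4)
I*8350 = -4*8350 = -33400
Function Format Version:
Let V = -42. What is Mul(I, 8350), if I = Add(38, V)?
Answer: -33400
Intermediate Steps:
I = -4 (I = Add(38, -42) = -4)
Mul(I, 8350) = Mul(-4, 8350) = -33400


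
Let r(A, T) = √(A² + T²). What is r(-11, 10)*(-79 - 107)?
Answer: -186*√221 ≈ -2765.1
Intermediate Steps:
r(-11, 10)*(-79 - 107) = √((-11)² + 10²)*(-79 - 107) = √(121 + 100)*(-186) = √221*(-186) = -186*√221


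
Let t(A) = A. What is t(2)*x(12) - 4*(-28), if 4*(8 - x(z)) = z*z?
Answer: 56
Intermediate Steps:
x(z) = 8 - z**2/4 (x(z) = 8 - z*z/4 = 8 - z**2/4)
t(2)*x(12) - 4*(-28) = 2*(8 - 1/4*12**2) - 4*(-28) = 2*(8 - 1/4*144) + 112 = 2*(8 - 36) + 112 = 2*(-28) + 112 = -56 + 112 = 56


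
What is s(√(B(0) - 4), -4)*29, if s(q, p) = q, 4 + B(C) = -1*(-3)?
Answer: 29*I*√5 ≈ 64.846*I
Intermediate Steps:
B(C) = -1 (B(C) = -4 - 1*(-3) = -4 + 3 = -1)
s(√(B(0) - 4), -4)*29 = √(-1 - 4)*29 = √(-5)*29 = (I*√5)*29 = 29*I*√5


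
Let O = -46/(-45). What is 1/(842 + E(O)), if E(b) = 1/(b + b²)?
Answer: 4186/3526637 ≈ 0.0011870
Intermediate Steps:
O = 46/45 (O = -46*(-1/45) = 46/45 ≈ 1.0222)
1/(842 + E(O)) = 1/(842 + 1/((46/45)*(1 + 46/45))) = 1/(842 + 45/(46*(91/45))) = 1/(842 + (45/46)*(45/91)) = 1/(842 + 2025/4186) = 1/(3526637/4186) = 4186/3526637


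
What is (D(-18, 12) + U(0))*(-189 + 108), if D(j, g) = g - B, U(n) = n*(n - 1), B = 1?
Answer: -891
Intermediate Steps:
U(n) = n*(-1 + n)
D(j, g) = -1 + g (D(j, g) = g - 1*1 = g - 1 = -1 + g)
(D(-18, 12) + U(0))*(-189 + 108) = ((-1 + 12) + 0*(-1 + 0))*(-189 + 108) = (11 + 0*(-1))*(-81) = (11 + 0)*(-81) = 11*(-81) = -891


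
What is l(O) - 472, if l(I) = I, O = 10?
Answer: -462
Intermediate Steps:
l(O) - 472 = 10 - 472 = -462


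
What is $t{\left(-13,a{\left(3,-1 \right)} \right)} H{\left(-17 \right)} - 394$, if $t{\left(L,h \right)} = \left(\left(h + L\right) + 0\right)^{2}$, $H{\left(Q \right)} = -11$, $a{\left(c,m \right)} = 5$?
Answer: $-1098$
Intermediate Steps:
$t{\left(L,h \right)} = \left(L + h\right)^{2}$ ($t{\left(L,h \right)} = \left(\left(L + h\right) + 0\right)^{2} = \left(L + h\right)^{2}$)
$t{\left(-13,a{\left(3,-1 \right)} \right)} H{\left(-17 \right)} - 394 = \left(-13 + 5\right)^{2} \left(-11\right) - 394 = \left(-8\right)^{2} \left(-11\right) - 394 = 64 \left(-11\right) - 394 = -704 - 394 = -1098$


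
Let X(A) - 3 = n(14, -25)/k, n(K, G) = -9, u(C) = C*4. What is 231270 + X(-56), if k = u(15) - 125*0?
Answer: 4625457/20 ≈ 2.3127e+5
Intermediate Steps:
u(C) = 4*C
k = 60 (k = 4*15 - 125*0 = 60 + 0 = 60)
X(A) = 57/20 (X(A) = 3 - 9/60 = 3 - 9*1/60 = 3 - 3/20 = 57/20)
231270 + X(-56) = 231270 + 57/20 = 4625457/20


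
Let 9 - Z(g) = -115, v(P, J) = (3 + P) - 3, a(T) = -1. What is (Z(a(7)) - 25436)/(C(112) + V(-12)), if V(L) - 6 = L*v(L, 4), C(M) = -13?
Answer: -25312/137 ≈ -184.76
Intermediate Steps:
v(P, J) = P
Z(g) = 124 (Z(g) = 9 - 1*(-115) = 9 + 115 = 124)
V(L) = 6 + L**2 (V(L) = 6 + L*L = 6 + L**2)
(Z(a(7)) - 25436)/(C(112) + V(-12)) = (124 - 25436)/(-13 + (6 + (-12)**2)) = -25312/(-13 + (6 + 144)) = -25312/(-13 + 150) = -25312/137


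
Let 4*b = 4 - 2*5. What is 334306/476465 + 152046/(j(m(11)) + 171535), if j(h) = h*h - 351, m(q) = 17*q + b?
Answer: 564703954922/391833857305 ≈ 1.4412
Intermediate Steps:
b = -3/2 (b = (4 - 2*5)/4 = (4 - 10)/4 = (1/4)*(-6) = -3/2 ≈ -1.5000)
m(q) = -3/2 + 17*q (m(q) = 17*q - 3/2 = -3/2 + 17*q)
j(h) = -351 + h**2 (j(h) = h**2 - 351 = -351 + h**2)
334306/476465 + 152046/(j(m(11)) + 171535) = 334306/476465 + 152046/((-351 + (-3/2 + 17*11)**2) + 171535) = 334306*(1/476465) + 152046/((-351 + (-3/2 + 187)**2) + 171535) = 334306/476465 + 152046/((-351 + (371/2)**2) + 171535) = 334306/476465 + 152046/((-351 + 137641/4) + 171535) = 334306/476465 + 152046/(136237/4 + 171535) = 334306/476465 + 152046/(822377/4) = 334306/476465 + 152046*(4/822377) = 334306/476465 + 608184/822377 = 564703954922/391833857305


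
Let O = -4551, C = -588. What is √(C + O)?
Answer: 3*I*√571 ≈ 71.687*I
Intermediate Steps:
√(C + O) = √(-588 - 4551) = √(-5139) = 3*I*√571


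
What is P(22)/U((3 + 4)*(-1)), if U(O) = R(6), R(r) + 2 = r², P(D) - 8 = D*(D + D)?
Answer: 488/17 ≈ 28.706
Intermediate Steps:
P(D) = 8 + 2*D² (P(D) = 8 + D*(D + D) = 8 + D*(2*D) = 8 + 2*D²)
R(r) = -2 + r²
U(O) = 34 (U(O) = -2 + 6² = -2 + 36 = 34)
P(22)/U((3 + 4)*(-1)) = (8 + 2*22²)/34 = (8 + 2*484)*(1/34) = (8 + 968)*(1/34) = 976*(1/34) = 488/17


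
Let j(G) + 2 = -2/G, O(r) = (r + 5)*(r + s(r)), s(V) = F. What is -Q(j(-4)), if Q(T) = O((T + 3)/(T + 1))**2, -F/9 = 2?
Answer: -1764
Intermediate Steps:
F = -18 (F = -9*2 = -18)
s(V) = -18
O(r) = (-18 + r)*(5 + r) (O(r) = (r + 5)*(r - 18) = (5 + r)*(-18 + r) = (-18 + r)*(5 + r))
j(G) = -2 - 2/G
Q(T) = (-90 + (3 + T)**2/(1 + T)**2 - 13*(3 + T)/(1 + T))**2 (Q(T) = (-90 + ((T + 3)/(T + 1))**2 - 13*(T + 3)/(T + 1))**2 = (-90 + ((3 + T)/(1 + T))**2 - 13*(3 + T)/(1 + T))**2 = (-90 + (3 + T)**2/(1 + T)**2 - 13*(3 + T)/(1 + T))**2)
-Q(j(-4)) = -((3 + (-2 - 2/(-4)))**2 - 90*(1 + (-2 - 2/(-4)))**2 - 13*(1 + (-2 - 2/(-4)))*(3 + (-2 - 2/(-4))))**2/(1 + (-2 - 2/(-4)))**4 = -((3 + (-2 - 2*(-1/4)))**2 - 90*(1 + (-2 - 2*(-1/4)))**2 - 13*(1 + (-2 - 2*(-1/4)))*(3 + (-2 - 2*(-1/4))))**2/(1 + (-2 - 2*(-1/4)))**4 = -((3 + (-2 + 1/2))**2 - 90*(1 + (-2 + 1/2))**2 - 13*(1 + (-2 + 1/2))*(3 + (-2 + 1/2)))**2/(1 + (-2 + 1/2))**4 = -((3 - 3/2)**2 - 90*(1 - 3/2)**2 - 13*(1 - 3/2)*(3 - 3/2))**2/(1 - 3/2)**4 = -((3/2)**2 - 90*(-1/2)**2 - 13*(-1/2)*3/2)**2/(-1/2)**4 = -16*(9/4 - 90*1/4 + 39/4)**2 = -16*(9/4 - 45/2 + 39/4)**2 = -16*(-21/2)**2 = -16*441/4 = -1*1764 = -1764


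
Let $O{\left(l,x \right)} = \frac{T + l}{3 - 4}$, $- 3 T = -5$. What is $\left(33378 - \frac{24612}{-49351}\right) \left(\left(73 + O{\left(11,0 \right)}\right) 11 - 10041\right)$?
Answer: $- \frac{15446927580760}{49351} \approx -3.13 \cdot 10^{8}$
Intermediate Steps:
$T = \frac{5}{3}$ ($T = \left(- \frac{1}{3}\right) \left(-5\right) = \frac{5}{3} \approx 1.6667$)
$O{\left(l,x \right)} = - \frac{5}{3} - l$ ($O{\left(l,x \right)} = \frac{\frac{5}{3} + l}{3 - 4} = \frac{\frac{5}{3} + l}{-1} = \left(\frac{5}{3} + l\right) \left(-1\right) = - \frac{5}{3} - l$)
$\left(33378 - \frac{24612}{-49351}\right) \left(\left(73 + O{\left(11,0 \right)}\right) 11 - 10041\right) = \left(33378 - \frac{24612}{-49351}\right) \left(\left(73 - \frac{38}{3}\right) 11 - 10041\right) = \left(33378 - - \frac{24612}{49351}\right) \left(\left(73 - \frac{38}{3}\right) 11 - 10041\right) = \left(33378 + \frac{24612}{49351}\right) \left(\left(73 - \frac{38}{3}\right) 11 - 10041\right) = \frac{1647262290 \left(\frac{181}{3} \cdot 11 - 10041\right)}{49351} = \frac{1647262290 \left(\frac{1991}{3} - 10041\right)}{49351} = \frac{1647262290}{49351} \left(- \frac{28132}{3}\right) = - \frac{15446927580760}{49351}$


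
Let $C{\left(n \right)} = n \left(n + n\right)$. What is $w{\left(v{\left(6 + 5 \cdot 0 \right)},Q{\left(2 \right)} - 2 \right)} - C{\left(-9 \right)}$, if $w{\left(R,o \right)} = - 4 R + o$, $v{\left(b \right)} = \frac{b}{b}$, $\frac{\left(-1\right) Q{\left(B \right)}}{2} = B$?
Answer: $-172$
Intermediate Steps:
$Q{\left(B \right)} = - 2 B$
$v{\left(b \right)} = 1$
$w{\left(R,o \right)} = o - 4 R$
$C{\left(n \right)} = 2 n^{2}$ ($C{\left(n \right)} = n 2 n = 2 n^{2}$)
$w{\left(v{\left(6 + 5 \cdot 0 \right)},Q{\left(2 \right)} - 2 \right)} - C{\left(-9 \right)} = \left(\left(\left(-2\right) 2 - 2\right) - 4\right) - 2 \left(-9\right)^{2} = \left(\left(-4 - 2\right) - 4\right) - 2 \cdot 81 = \left(-6 - 4\right) - 162 = -10 - 162 = -172$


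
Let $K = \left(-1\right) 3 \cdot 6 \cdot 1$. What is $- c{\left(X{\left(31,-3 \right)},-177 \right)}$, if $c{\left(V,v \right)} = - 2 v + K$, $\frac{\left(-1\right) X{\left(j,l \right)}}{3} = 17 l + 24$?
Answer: $-336$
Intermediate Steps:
$X{\left(j,l \right)} = -72 - 51 l$ ($X{\left(j,l \right)} = - 3 \left(17 l + 24\right) = - 3 \left(24 + 17 l\right) = -72 - 51 l$)
$K = -18$ ($K = \left(-3\right) 6 \cdot 1 = \left(-18\right) 1 = -18$)
$c{\left(V,v \right)} = -18 - 2 v$ ($c{\left(V,v \right)} = - 2 v - 18 = -18 - 2 v$)
$- c{\left(X{\left(31,-3 \right)},-177 \right)} = - (-18 - -354) = - (-18 + 354) = \left(-1\right) 336 = -336$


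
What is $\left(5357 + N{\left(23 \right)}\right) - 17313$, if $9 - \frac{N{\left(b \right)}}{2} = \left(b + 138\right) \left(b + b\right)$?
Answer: $-26750$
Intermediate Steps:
$N{\left(b \right)} = 18 - 4 b \left(138 + b\right)$ ($N{\left(b \right)} = 18 - 2 \left(b + 138\right) \left(b + b\right) = 18 - 2 \left(138 + b\right) 2 b = 18 - 2 \cdot 2 b \left(138 + b\right) = 18 - 4 b \left(138 + b\right)$)
$\left(5357 + N{\left(23 \right)}\right) - 17313 = \left(5357 - \left(12678 + 2116\right)\right) - 17313 = \left(5357 - 14794\right) - 17313 = -9437 - 17313 = -26750$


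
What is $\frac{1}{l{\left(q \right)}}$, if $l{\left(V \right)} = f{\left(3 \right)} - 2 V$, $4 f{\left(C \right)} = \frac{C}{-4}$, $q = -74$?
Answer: $\frac{16}{2365} \approx 0.0067653$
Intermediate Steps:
$f{\left(C \right)} = - \frac{C}{16}$ ($f{\left(C \right)} = \frac{C \frac{1}{-4}}{4} = \frac{C \left(- \frac{1}{4}\right)}{4} = \frac{\left(- \frac{1}{4}\right) C}{4} = - \frac{C}{16}$)
$l{\left(V \right)} = - \frac{3}{16} - 2 V$ ($l{\left(V \right)} = \left(- \frac{1}{16}\right) 3 - 2 V = - \frac{3}{16} - 2 V$)
$\frac{1}{l{\left(q \right)}} = \frac{1}{- \frac{3}{16} - -148} = \frac{1}{- \frac{3}{16} + 148} = \frac{1}{\frac{2365}{16}} = \frac{16}{2365}$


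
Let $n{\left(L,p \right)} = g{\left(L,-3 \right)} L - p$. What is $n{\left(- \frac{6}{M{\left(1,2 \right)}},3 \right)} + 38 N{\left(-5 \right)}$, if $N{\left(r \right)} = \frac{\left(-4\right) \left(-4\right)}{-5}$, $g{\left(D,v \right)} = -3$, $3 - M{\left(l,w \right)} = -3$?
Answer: $- \frac{608}{5} \approx -121.6$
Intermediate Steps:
$M{\left(l,w \right)} = 6$ ($M{\left(l,w \right)} = 3 - -3 = 3 + 3 = 6$)
$N{\left(r \right)} = - \frac{16}{5}$ ($N{\left(r \right)} = 16 \left(- \frac{1}{5}\right) = - \frac{16}{5}$)
$n{\left(L,p \right)} = - p - 3 L$ ($n{\left(L,p \right)} = - 3 L - p = - p - 3 L$)
$n{\left(- \frac{6}{M{\left(1,2 \right)}},3 \right)} + 38 N{\left(-5 \right)} = \left(\left(-1\right) 3 - 3 \left(- \frac{6}{6}\right)\right) + 38 \left(- \frac{16}{5}\right) = \left(-3 - 3 \left(\left(-6\right) \frac{1}{6}\right)\right) - \frac{608}{5} = \left(-3 - -3\right) - \frac{608}{5} = \left(-3 + 3\right) - \frac{608}{5} = 0 - \frac{608}{5} = - \frac{608}{5}$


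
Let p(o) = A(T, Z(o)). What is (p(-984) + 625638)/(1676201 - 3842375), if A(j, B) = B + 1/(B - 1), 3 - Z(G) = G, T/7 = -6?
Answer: -617852251/2135847564 ≈ -0.28928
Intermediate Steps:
T = -42 (T = 7*(-6) = -42)
Z(G) = 3 - G
A(j, B) = B + 1/(-1 + B)
p(o) = (-2 + o + (3 - o)**2)/(2 - o) (p(o) = (1 + (3 - o)**2 - (3 - o))/(-1 + (3 - o)) = (1 + (3 - o)**2 + (-3 + o))/(2 - o) = (-2 + o + (3 - o)**2)/(2 - o))
(p(-984) + 625638)/(1676201 - 3842375) = ((2 - 1*(-984) - (-3 - 984)**2)/(-2 - 984) + 625638)/(1676201 - 3842375) = ((2 + 984 - 1*(-987)**2)/(-986) + 625638)/(-2166174) = (-(2 + 984 - 1*974169)/986 + 625638)*(-1/2166174) = (-(2 + 984 - 974169)/986 + 625638)*(-1/2166174) = (-1/986*(-973183) + 625638)*(-1/2166174) = (973183/986 + 625638)*(-1/2166174) = (617852251/986)*(-1/2166174) = -617852251/2135847564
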